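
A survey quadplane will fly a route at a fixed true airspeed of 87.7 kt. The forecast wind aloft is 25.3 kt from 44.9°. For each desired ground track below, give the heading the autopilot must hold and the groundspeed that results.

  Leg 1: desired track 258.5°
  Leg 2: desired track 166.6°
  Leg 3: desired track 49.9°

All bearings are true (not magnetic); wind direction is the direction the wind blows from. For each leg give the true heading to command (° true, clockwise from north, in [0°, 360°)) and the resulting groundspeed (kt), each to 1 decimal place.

Leg 1: desired track 258.5°; wind correction +9.2° → command heading 267.7°, groundspeed 107.6 kt
Leg 2: desired track 166.6°; wind correction -14.2° → command heading 152.4°, groundspeed 98.3 kt
Leg 3: desired track 49.9°; wind correction -1.4° → command heading 48.5°, groundspeed 62.5 kt

Leg 1: heading=267.7°, groundspeed=107.6 kt
Leg 2: heading=152.4°, groundspeed=98.3 kt
Leg 3: heading=48.5°, groundspeed=62.5 kt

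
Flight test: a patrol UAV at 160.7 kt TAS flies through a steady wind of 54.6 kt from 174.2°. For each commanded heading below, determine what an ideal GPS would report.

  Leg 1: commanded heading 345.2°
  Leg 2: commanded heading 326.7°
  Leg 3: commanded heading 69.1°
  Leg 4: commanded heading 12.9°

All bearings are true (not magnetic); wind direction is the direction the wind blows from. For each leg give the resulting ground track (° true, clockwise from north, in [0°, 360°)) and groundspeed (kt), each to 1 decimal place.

Leg 1: track=347.5°, groundspeed=214.8 kt
Leg 2: track=333.6°, groundspeed=210.6 kt
Leg 3: track=52.3°, groundspeed=182.7 kt
Leg 4: track=8.2°, groundspeed=213.1 kt

Leg 1: heading 345.2°; drift +2.3° → track 347.5°, groundspeed 214.8 kt
Leg 2: heading 326.7°; drift +6.9° → track 333.6°, groundspeed 210.6 kt
Leg 3: heading 69.1°; drift -16.8° → track 52.3°, groundspeed 182.7 kt
Leg 4: heading 12.9°; drift -4.7° → track 8.2°, groundspeed 213.1 kt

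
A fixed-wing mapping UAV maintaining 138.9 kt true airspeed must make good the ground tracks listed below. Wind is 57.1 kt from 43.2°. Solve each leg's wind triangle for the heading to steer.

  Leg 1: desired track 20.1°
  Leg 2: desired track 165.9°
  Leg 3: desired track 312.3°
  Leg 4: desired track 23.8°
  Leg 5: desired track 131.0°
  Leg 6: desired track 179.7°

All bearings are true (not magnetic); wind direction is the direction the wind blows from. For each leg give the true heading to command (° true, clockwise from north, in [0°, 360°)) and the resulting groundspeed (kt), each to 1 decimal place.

Leg 1: heading=29.4°, groundspeed=84.6 kt
Leg 2: heading=145.7°, groundspeed=161.2 kt
Leg 3: heading=336.6°, groundspeed=127.5 kt
Leg 4: heading=31.6°, groundspeed=83.7 kt
Leg 5: heading=106.7°, groundspeed=124.4 kt
Leg 6: heading=163.3°, groundspeed=174.6 kt

Leg 1: desired track 20.1°; wind correction +9.3° → command heading 29.4°, groundspeed 84.6 kt
Leg 2: desired track 165.9°; wind correction -20.2° → command heading 145.7°, groundspeed 161.2 kt
Leg 3: desired track 312.3°; wind correction +24.3° → command heading 336.6°, groundspeed 127.5 kt
Leg 4: desired track 23.8°; wind correction +7.8° → command heading 31.6°, groundspeed 83.7 kt
Leg 5: desired track 131.0°; wind correction -24.3° → command heading 106.7°, groundspeed 124.4 kt
Leg 6: desired track 179.7°; wind correction -16.4° → command heading 163.3°, groundspeed 174.6 kt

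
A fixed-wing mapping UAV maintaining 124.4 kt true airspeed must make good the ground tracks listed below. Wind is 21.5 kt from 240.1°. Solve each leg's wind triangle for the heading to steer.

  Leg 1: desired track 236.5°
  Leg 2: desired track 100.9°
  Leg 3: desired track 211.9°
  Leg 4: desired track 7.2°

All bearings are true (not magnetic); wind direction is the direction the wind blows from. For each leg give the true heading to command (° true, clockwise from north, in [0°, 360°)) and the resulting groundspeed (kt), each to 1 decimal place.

Leg 1: desired track 236.5°; wind correction +0.6° → command heading 237.1°, groundspeed 102.9 kt
Leg 2: desired track 100.9°; wind correction +6.5° → command heading 107.4°, groundspeed 139.9 kt
Leg 3: desired track 211.9°; wind correction +4.7° → command heading 216.6°, groundspeed 105.0 kt
Leg 4: desired track 7.2°; wind correction -7.9° → command heading 359.3°, groundspeed 136.2 kt

Leg 1: heading=237.1°, groundspeed=102.9 kt
Leg 2: heading=107.4°, groundspeed=139.9 kt
Leg 3: heading=216.6°, groundspeed=105.0 kt
Leg 4: heading=359.3°, groundspeed=136.2 kt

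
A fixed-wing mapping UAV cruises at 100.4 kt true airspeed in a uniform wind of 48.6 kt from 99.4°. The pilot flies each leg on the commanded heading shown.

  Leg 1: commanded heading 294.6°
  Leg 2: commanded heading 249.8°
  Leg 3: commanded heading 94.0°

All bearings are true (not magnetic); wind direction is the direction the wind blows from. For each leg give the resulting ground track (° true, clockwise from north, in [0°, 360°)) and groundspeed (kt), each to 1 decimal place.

Leg 1: track=289.7°, groundspeed=147.8 kt
Leg 2: track=259.4°, groundspeed=144.7 kt
Leg 3: track=89.0°, groundspeed=52.2 kt

Leg 1: heading 294.6°; drift -4.9° → track 289.7°, groundspeed 147.8 kt
Leg 2: heading 249.8°; drift +9.6° → track 259.4°, groundspeed 144.7 kt
Leg 3: heading 94.0°; drift -5.0° → track 89.0°, groundspeed 52.2 kt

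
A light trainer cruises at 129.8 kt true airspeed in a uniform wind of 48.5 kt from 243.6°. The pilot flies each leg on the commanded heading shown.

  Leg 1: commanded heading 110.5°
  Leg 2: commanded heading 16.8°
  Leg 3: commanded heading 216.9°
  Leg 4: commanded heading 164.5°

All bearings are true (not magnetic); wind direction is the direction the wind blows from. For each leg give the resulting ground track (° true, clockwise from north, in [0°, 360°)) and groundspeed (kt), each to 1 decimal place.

Leg 1: track=98.2°, groundspeed=166.7 kt
Leg 2: track=29.0°, groundspeed=166.8 kt
Leg 3: track=202.8°, groundspeed=89.2 kt
Leg 4: track=143.0°, groundspeed=129.7 kt

Leg 1: heading 110.5°; drift -12.3° → track 98.2°, groundspeed 166.7 kt
Leg 2: heading 16.8°; drift +12.2° → track 29.0°, groundspeed 166.8 kt
Leg 3: heading 216.9°; drift -14.1° → track 202.8°, groundspeed 89.2 kt
Leg 4: heading 164.5°; drift -21.5° → track 143.0°, groundspeed 129.7 kt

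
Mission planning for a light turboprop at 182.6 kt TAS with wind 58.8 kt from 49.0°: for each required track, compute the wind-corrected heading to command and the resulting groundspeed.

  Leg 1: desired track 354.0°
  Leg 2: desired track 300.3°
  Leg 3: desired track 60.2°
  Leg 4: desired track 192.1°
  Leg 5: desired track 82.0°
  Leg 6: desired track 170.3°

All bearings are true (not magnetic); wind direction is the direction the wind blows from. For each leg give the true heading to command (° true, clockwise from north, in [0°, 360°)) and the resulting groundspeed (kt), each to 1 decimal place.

Leg 1: desired track 354.0°; wind correction +15.3° → command heading 9.3°, groundspeed 142.4 kt
Leg 2: desired track 300.3°; wind correction +17.8° → command heading 318.1°, groundspeed 192.8 kt
Leg 3: desired track 60.2°; wind correction -3.6° → command heading 56.6°, groundspeed 124.6 kt
Leg 4: desired track 192.1°; wind correction -11.1° → command heading 181.0°, groundspeed 226.2 kt
Leg 5: desired track 82.0°; wind correction -10.1° → command heading 71.9°, groundspeed 130.5 kt
Leg 6: desired track 170.3°; wind correction -16.0° → command heading 154.3°, groundspeed 206.1 kt

Leg 1: heading=9.3°, groundspeed=142.4 kt
Leg 2: heading=318.1°, groundspeed=192.8 kt
Leg 3: heading=56.6°, groundspeed=124.6 kt
Leg 4: heading=181.0°, groundspeed=226.2 kt
Leg 5: heading=71.9°, groundspeed=130.5 kt
Leg 6: heading=154.3°, groundspeed=206.1 kt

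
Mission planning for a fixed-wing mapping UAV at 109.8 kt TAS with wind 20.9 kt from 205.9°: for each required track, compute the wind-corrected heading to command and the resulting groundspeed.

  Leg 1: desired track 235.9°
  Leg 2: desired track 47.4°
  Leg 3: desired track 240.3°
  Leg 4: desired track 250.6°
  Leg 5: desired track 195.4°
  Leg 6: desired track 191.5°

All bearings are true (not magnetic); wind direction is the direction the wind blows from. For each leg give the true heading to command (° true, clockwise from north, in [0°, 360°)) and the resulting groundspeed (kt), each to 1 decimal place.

Leg 1: desired track 235.9°; wind correction -5.5° → command heading 230.4°, groundspeed 91.2 kt
Leg 2: desired track 47.4°; wind correction +4.0° → command heading 51.4°, groundspeed 129.0 kt
Leg 3: desired track 240.3°; wind correction -6.2° → command heading 234.1°, groundspeed 91.9 kt
Leg 4: desired track 250.6°; wind correction -7.7° → command heading 242.9°, groundspeed 94.0 kt
Leg 5: desired track 195.4°; wind correction +2.0° → command heading 197.4°, groundspeed 89.2 kt
Leg 6: desired track 191.5°; wind correction +2.7° → command heading 194.2°, groundspeed 89.4 kt

Leg 1: heading=230.4°, groundspeed=91.2 kt
Leg 2: heading=51.4°, groundspeed=129.0 kt
Leg 3: heading=234.1°, groundspeed=91.9 kt
Leg 4: heading=242.9°, groundspeed=94.0 kt
Leg 5: heading=197.4°, groundspeed=89.2 kt
Leg 6: heading=194.2°, groundspeed=89.4 kt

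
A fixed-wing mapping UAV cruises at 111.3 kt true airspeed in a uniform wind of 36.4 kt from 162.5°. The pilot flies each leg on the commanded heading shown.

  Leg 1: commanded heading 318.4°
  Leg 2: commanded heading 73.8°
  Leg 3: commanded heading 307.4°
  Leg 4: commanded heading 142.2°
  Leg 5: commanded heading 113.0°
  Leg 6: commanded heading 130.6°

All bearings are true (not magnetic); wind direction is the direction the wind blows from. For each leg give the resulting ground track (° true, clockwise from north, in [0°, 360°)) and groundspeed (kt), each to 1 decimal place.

Leg 1: heading 318.4°; drift +5.9° → track 324.3°, groundspeed 145.3 kt
Leg 2: heading 73.8°; drift -18.2° → track 55.6°, groundspeed 116.3 kt
Leg 3: heading 307.4°; drift +8.4° → track 315.8°, groundspeed 142.6 kt
Leg 4: heading 142.2°; drift -9.3° → track 132.9°, groundspeed 78.2 kt
Leg 5: heading 113.0°; drift -17.5° → track 95.5°, groundspeed 91.9 kt
Leg 6: heading 130.6°; drift -13.5° → track 117.1°, groundspeed 82.7 kt

Leg 1: track=324.3°, groundspeed=145.3 kt
Leg 2: track=55.6°, groundspeed=116.3 kt
Leg 3: track=315.8°, groundspeed=142.6 kt
Leg 4: track=132.9°, groundspeed=78.2 kt
Leg 5: track=95.5°, groundspeed=91.9 kt
Leg 6: track=117.1°, groundspeed=82.7 kt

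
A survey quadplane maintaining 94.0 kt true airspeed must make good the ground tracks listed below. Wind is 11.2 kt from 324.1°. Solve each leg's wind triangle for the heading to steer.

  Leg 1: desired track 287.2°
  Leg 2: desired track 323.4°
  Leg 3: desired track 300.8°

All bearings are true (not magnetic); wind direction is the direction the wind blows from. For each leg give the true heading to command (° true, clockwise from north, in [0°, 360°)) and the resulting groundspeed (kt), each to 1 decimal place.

Leg 1: heading=291.3°, groundspeed=84.8 kt
Leg 2: heading=323.5°, groundspeed=82.8 kt
Leg 3: heading=303.5°, groundspeed=83.6 kt

Leg 1: desired track 287.2°; wind correction +4.1° → command heading 291.3°, groundspeed 84.8 kt
Leg 2: desired track 323.4°; wind correction +0.1° → command heading 323.5°, groundspeed 82.8 kt
Leg 3: desired track 300.8°; wind correction +2.7° → command heading 303.5°, groundspeed 83.6 kt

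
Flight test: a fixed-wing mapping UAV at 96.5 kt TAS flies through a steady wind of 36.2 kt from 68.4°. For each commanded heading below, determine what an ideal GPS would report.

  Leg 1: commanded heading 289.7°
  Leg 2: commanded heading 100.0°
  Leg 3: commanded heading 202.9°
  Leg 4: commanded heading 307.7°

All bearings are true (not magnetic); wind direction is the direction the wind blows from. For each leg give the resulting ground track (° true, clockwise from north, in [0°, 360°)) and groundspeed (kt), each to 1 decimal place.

Leg 1: heading 289.7°; drift -10.9° → track 278.8°, groundspeed 126.0 kt
Leg 2: heading 100.0°; drift +16.1° → track 116.1°, groundspeed 68.4 kt
Leg 3: heading 202.9°; drift +12.0° → track 214.9°, groundspeed 124.6 kt
Leg 4: heading 307.7°; drift -15.1° → track 292.6°, groundspeed 119.1 kt

Leg 1: track=278.8°, groundspeed=126.0 kt
Leg 2: track=116.1°, groundspeed=68.4 kt
Leg 3: track=214.9°, groundspeed=124.6 kt
Leg 4: track=292.6°, groundspeed=119.1 kt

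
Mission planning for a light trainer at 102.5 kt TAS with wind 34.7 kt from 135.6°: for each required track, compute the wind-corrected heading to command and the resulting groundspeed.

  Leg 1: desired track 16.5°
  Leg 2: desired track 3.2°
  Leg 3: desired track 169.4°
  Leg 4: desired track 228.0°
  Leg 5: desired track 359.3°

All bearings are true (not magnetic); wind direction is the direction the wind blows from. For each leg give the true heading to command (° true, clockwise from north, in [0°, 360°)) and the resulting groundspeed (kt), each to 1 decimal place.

Leg 1: heading=33.7°, groundspeed=114.8 kt
Leg 2: heading=17.7°, groundspeed=122.6 kt
Leg 3: heading=158.5°, groundspeed=71.8 kt
Leg 4: heading=208.2°, groundspeed=97.9 kt
Leg 5: heading=12.8°, groundspeed=124.7 kt

Leg 1: desired track 16.5°; wind correction +17.2° → command heading 33.7°, groundspeed 114.8 kt
Leg 2: desired track 3.2°; wind correction +14.5° → command heading 17.7°, groundspeed 122.6 kt
Leg 3: desired track 169.4°; wind correction -10.9° → command heading 158.5°, groundspeed 71.8 kt
Leg 4: desired track 228.0°; wind correction -19.8° → command heading 208.2°, groundspeed 97.9 kt
Leg 5: desired track 359.3°; wind correction +13.5° → command heading 12.8°, groundspeed 124.7 kt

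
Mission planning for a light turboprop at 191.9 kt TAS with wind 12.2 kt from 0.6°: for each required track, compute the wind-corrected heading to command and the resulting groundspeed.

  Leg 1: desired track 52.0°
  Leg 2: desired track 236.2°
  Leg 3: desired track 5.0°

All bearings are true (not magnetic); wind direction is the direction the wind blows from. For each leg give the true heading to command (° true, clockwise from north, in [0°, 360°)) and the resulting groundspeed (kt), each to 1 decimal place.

Leg 1: desired track 52.0°; wind correction -2.8° → command heading 49.2°, groundspeed 184.1 kt
Leg 2: desired track 236.2°; wind correction +3.0° → command heading 239.2°, groundspeed 198.5 kt
Leg 3: desired track 5.0°; wind correction -0.3° → command heading 4.7°, groundspeed 179.7 kt

Leg 1: heading=49.2°, groundspeed=184.1 kt
Leg 2: heading=239.2°, groundspeed=198.5 kt
Leg 3: heading=4.7°, groundspeed=179.7 kt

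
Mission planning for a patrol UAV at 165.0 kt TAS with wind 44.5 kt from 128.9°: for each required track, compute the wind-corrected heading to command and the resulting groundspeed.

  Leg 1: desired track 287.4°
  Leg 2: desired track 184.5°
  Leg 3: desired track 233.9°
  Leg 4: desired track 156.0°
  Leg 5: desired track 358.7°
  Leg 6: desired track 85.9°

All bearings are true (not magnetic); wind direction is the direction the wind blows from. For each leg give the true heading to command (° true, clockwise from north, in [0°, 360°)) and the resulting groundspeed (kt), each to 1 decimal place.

Leg 1: heading=281.7°, groundspeed=205.6 kt
Leg 2: heading=171.6°, groundspeed=135.7 kt
Leg 3: heading=218.8°, groundspeed=170.8 kt
Leg 4: heading=148.9°, groundspeed=124.1 kt
Leg 5: heading=10.6°, groundspeed=190.2 kt
Leg 6: heading=96.5°, groundspeed=129.6 kt

Leg 1: desired track 287.4°; wind correction -5.7° → command heading 281.7°, groundspeed 205.6 kt
Leg 2: desired track 184.5°; wind correction -12.9° → command heading 171.6°, groundspeed 135.7 kt
Leg 3: desired track 233.9°; wind correction -15.1° → command heading 218.8°, groundspeed 170.8 kt
Leg 4: desired track 156.0°; wind correction -7.1° → command heading 148.9°, groundspeed 124.1 kt
Leg 5: desired track 358.7°; wind correction +11.9° → command heading 10.6°, groundspeed 190.2 kt
Leg 6: desired track 85.9°; wind correction +10.6° → command heading 96.5°, groundspeed 129.6 kt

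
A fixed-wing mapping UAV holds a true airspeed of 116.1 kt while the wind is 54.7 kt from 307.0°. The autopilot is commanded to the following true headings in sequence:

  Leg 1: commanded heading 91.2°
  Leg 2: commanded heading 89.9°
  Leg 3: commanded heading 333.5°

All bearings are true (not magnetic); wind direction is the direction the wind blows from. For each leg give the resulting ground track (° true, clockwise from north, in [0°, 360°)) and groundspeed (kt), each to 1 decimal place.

Leg 1: heading 91.2°; drift +11.3° → track 102.5°, groundspeed 163.6 kt
Leg 2: heading 89.9°; drift +11.7° → track 101.6°, groundspeed 163.1 kt
Leg 3: heading 333.5°; drift +20.0° → track 353.5°, groundspeed 71.4 kt

Leg 1: track=102.5°, groundspeed=163.6 kt
Leg 2: track=101.6°, groundspeed=163.1 kt
Leg 3: track=353.5°, groundspeed=71.4 kt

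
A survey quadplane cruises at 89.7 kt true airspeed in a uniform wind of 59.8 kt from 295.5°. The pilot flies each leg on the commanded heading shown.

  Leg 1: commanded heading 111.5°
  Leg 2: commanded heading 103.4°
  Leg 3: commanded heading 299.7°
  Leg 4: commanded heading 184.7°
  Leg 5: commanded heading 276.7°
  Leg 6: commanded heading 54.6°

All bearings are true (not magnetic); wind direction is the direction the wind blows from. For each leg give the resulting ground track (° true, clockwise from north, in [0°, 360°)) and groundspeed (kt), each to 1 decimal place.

Leg 1: track=113.1°, groundspeed=149.4 kt
Leg 2: track=108.2°, groundspeed=148.7 kt
Leg 3: track=308.0°, groundspeed=30.4 kt
Leg 4: track=158.0°, groundspeed=124.2 kt
Leg 5: track=246.5°, groundspeed=38.3 kt
Leg 6: track=78.3°, groundspeed=129.8 kt

Leg 1: heading 111.5°; drift +1.6° → track 113.1°, groundspeed 149.4 kt
Leg 2: heading 103.4°; drift +4.8° → track 108.2°, groundspeed 148.7 kt
Leg 3: heading 299.7°; drift +8.3° → track 308.0°, groundspeed 30.4 kt
Leg 4: heading 184.7°; drift -26.7° → track 158.0°, groundspeed 124.2 kt
Leg 5: heading 276.7°; drift -30.2° → track 246.5°, groundspeed 38.3 kt
Leg 6: heading 54.6°; drift +23.7° → track 78.3°, groundspeed 129.8 kt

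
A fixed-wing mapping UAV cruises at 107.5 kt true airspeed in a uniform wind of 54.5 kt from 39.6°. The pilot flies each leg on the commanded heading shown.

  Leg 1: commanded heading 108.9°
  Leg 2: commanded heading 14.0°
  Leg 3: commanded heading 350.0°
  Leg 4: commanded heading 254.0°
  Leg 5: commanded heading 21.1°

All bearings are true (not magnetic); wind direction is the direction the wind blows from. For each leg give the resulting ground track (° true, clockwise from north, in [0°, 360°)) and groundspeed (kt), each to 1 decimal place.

Leg 1: track=138.9°, groundspeed=101.9 kt
Leg 2: track=352.0°, groundspeed=62.9 kt
Leg 3: track=320.1°, groundspeed=83.3 kt
Leg 4: track=242.6°, groundspeed=155.5 kt
Leg 5: track=3.9°, groundspeed=58.4 kt

Leg 1: heading 108.9°; drift +30.0° → track 138.9°, groundspeed 101.9 kt
Leg 2: heading 14.0°; drift -22.0° → track 352.0°, groundspeed 62.9 kt
Leg 3: heading 350.0°; drift -29.9° → track 320.1°, groundspeed 83.3 kt
Leg 4: heading 254.0°; drift -11.4° → track 242.6°, groundspeed 155.5 kt
Leg 5: heading 21.1°; drift -17.2° → track 3.9°, groundspeed 58.4 kt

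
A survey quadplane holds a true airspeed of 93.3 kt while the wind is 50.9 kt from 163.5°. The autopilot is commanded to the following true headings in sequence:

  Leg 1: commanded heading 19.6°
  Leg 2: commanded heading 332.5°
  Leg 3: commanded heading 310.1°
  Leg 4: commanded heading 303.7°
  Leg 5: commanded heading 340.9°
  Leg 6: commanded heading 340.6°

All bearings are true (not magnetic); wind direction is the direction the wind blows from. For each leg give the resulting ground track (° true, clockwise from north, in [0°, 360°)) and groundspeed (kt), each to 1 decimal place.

Leg 1: track=7.0°, groundspeed=137.7 kt
Leg 2: track=336.4°, groundspeed=143.6 kt
Leg 3: track=321.8°, groundspeed=138.7 kt
Leg 4: track=317.5°, groundspeed=136.4 kt
Leg 5: track=341.8°, groundspeed=144.2 kt
Leg 6: track=341.6°, groundspeed=144.2 kt

Leg 1: heading 19.6°; drift -12.6° → track 7.0°, groundspeed 137.7 kt
Leg 2: heading 332.5°; drift +3.9° → track 336.4°, groundspeed 143.6 kt
Leg 3: heading 310.1°; drift +11.7° → track 321.8°, groundspeed 138.7 kt
Leg 4: heading 303.7°; drift +13.8° → track 317.5°, groundspeed 136.4 kt
Leg 5: heading 340.9°; drift +0.9° → track 341.8°, groundspeed 144.2 kt
Leg 6: heading 340.6°; drift +1.0° → track 341.6°, groundspeed 144.2 kt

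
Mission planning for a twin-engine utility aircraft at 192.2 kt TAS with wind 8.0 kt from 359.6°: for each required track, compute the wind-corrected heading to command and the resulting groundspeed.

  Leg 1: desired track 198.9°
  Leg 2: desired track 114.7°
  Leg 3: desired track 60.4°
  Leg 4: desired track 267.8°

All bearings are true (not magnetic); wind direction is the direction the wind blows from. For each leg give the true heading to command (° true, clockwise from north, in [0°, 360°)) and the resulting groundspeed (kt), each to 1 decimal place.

Leg 1: heading=199.7°, groundspeed=199.7 kt
Leg 2: heading=112.5°, groundspeed=195.5 kt
Leg 3: heading=58.3°, groundspeed=188.2 kt
Leg 4: heading=270.2°, groundspeed=192.3 kt

Leg 1: desired track 198.9°; wind correction +0.8° → command heading 199.7°, groundspeed 199.7 kt
Leg 2: desired track 114.7°; wind correction -2.2° → command heading 112.5°, groundspeed 195.5 kt
Leg 3: desired track 60.4°; wind correction -2.1° → command heading 58.3°, groundspeed 188.2 kt
Leg 4: desired track 267.8°; wind correction +2.4° → command heading 270.2°, groundspeed 192.3 kt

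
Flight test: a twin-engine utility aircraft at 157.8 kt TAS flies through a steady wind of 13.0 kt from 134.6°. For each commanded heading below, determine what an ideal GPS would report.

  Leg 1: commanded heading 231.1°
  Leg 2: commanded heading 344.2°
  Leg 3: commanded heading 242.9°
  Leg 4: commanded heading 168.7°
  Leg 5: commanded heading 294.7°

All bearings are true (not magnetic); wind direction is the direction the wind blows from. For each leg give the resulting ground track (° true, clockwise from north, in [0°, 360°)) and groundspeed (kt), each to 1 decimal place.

Leg 1: track=235.7°, groundspeed=159.8 kt
Leg 2: track=342.0°, groundspeed=169.2 kt
Leg 3: track=247.3°, groundspeed=162.4 kt
Leg 4: track=171.5°, groundspeed=147.2 kt
Leg 5: track=296.2°, groundspeed=170.1 kt

Leg 1: heading 231.1°; drift +4.6° → track 235.7°, groundspeed 159.8 kt
Leg 2: heading 344.2°; drift -2.2° → track 342.0°, groundspeed 169.2 kt
Leg 3: heading 242.9°; drift +4.4° → track 247.3°, groundspeed 162.4 kt
Leg 4: heading 168.7°; drift +2.8° → track 171.5°, groundspeed 147.2 kt
Leg 5: heading 294.7°; drift +1.5° → track 296.2°, groundspeed 170.1 kt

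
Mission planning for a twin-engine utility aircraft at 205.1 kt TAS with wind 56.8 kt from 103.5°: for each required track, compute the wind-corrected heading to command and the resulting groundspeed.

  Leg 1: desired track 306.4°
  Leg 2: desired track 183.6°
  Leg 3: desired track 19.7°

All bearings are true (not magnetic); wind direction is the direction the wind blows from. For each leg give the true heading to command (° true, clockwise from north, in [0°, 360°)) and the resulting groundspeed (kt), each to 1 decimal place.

Leg 1: desired track 306.4°; wind correction +6.2° → command heading 312.6°, groundspeed 256.2 kt
Leg 2: desired track 183.6°; wind correction -15.8° → command heading 167.8°, groundspeed 187.6 kt
Leg 3: desired track 19.7°; wind correction +16.0° → command heading 35.7°, groundspeed 191.0 kt

Leg 1: heading=312.6°, groundspeed=256.2 kt
Leg 2: heading=167.8°, groundspeed=187.6 kt
Leg 3: heading=35.7°, groundspeed=191.0 kt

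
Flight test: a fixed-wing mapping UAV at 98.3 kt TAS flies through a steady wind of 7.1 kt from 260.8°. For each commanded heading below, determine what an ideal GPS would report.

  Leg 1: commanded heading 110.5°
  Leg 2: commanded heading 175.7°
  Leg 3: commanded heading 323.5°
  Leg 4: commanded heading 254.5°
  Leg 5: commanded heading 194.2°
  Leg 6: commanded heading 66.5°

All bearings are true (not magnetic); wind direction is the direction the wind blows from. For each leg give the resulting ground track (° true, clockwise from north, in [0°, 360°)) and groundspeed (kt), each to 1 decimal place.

Leg 1: track=108.6°, groundspeed=104.5 kt
Leg 2: track=171.6°, groundspeed=97.9 kt
Leg 3: track=327.3°, groundspeed=95.3 kt
Leg 4: track=254.0°, groundspeed=91.2 kt
Leg 5: track=190.3°, groundspeed=95.7 kt
Leg 6: track=67.5°, groundspeed=105.2 kt

Leg 1: heading 110.5°; drift -1.9° → track 108.6°, groundspeed 104.5 kt
Leg 2: heading 175.7°; drift -4.1° → track 171.6°, groundspeed 97.9 kt
Leg 3: heading 323.5°; drift +3.8° → track 327.3°, groundspeed 95.3 kt
Leg 4: heading 254.5°; drift -0.5° → track 254.0°, groundspeed 91.2 kt
Leg 5: heading 194.2°; drift -3.9° → track 190.3°, groundspeed 95.7 kt
Leg 6: heading 66.5°; drift +1.0° → track 67.5°, groundspeed 105.2 kt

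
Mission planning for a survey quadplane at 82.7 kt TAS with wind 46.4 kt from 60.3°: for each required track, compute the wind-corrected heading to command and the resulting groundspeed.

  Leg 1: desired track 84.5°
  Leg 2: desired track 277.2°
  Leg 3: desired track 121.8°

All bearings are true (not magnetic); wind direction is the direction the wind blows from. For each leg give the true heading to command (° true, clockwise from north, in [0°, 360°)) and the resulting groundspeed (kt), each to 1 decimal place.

Leg 1: desired track 84.5°; wind correction -13.3° → command heading 71.2°, groundspeed 38.2 kt
Leg 2: desired track 277.2°; wind correction +19.7° → command heading 296.9°, groundspeed 115.0 kt
Leg 3: desired track 121.8°; wind correction -29.5° → command heading 92.3°, groundspeed 49.8 kt

Leg 1: heading=71.2°, groundspeed=38.2 kt
Leg 2: heading=296.9°, groundspeed=115.0 kt
Leg 3: heading=92.3°, groundspeed=49.8 kt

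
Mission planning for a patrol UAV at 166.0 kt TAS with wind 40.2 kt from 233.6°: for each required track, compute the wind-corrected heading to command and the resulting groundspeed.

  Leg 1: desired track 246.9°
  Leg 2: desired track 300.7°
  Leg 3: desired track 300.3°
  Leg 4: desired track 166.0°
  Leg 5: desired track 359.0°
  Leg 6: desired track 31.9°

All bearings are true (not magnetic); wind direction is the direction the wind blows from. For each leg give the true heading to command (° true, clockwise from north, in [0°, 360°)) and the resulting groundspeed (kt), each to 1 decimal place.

Leg 1: heading=243.7°, groundspeed=126.6 kt
Leg 2: heading=287.8°, groundspeed=146.2 kt
Leg 3: heading=287.4°, groundspeed=145.9 kt
Leg 4: heading=178.9°, groundspeed=146.5 kt
Leg 5: heading=347.6°, groundspeed=186.0 kt
Leg 6: heading=26.8°, groundspeed=202.7 kt

Leg 1: desired track 246.9°; wind correction -3.2° → command heading 243.7°, groundspeed 126.6 kt
Leg 2: desired track 300.7°; wind correction -12.9° → command heading 287.8°, groundspeed 146.2 kt
Leg 3: desired track 300.3°; wind correction -12.9° → command heading 287.4°, groundspeed 145.9 kt
Leg 4: desired track 166.0°; wind correction +12.9° → command heading 178.9°, groundspeed 146.5 kt
Leg 5: desired track 359.0°; wind correction -11.4° → command heading 347.6°, groundspeed 186.0 kt
Leg 6: desired track 31.9°; wind correction -5.1° → command heading 26.8°, groundspeed 202.7 kt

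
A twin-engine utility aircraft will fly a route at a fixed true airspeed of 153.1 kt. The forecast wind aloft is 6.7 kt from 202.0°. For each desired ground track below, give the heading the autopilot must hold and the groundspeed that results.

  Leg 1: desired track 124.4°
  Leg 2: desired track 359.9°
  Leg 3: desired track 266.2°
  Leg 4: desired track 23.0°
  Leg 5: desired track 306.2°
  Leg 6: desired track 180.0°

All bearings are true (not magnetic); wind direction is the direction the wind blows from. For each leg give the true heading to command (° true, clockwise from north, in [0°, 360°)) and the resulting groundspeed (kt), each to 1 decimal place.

Leg 1: heading=126.8°, groundspeed=151.5 kt
Leg 2: heading=359.0°, groundspeed=159.3 kt
Leg 3: heading=263.9°, groundspeed=150.1 kt
Leg 4: heading=23.0°, groundspeed=159.8 kt
Leg 5: heading=303.8°, groundspeed=154.6 kt
Leg 6: heading=180.9°, groundspeed=146.9 kt

Leg 1: desired track 124.4°; wind correction +2.4° → command heading 126.8°, groundspeed 151.5 kt
Leg 2: desired track 359.9°; wind correction -0.9° → command heading 359.0°, groundspeed 159.3 kt
Leg 3: desired track 266.2°; wind correction -2.3° → command heading 263.9°, groundspeed 150.1 kt
Leg 4: desired track 23.0°; wind correction +0.0° → command heading 23.0°, groundspeed 159.8 kt
Leg 5: desired track 306.2°; wind correction -2.4° → command heading 303.8°, groundspeed 154.6 kt
Leg 6: desired track 180.0°; wind correction +0.9° → command heading 180.9°, groundspeed 146.9 kt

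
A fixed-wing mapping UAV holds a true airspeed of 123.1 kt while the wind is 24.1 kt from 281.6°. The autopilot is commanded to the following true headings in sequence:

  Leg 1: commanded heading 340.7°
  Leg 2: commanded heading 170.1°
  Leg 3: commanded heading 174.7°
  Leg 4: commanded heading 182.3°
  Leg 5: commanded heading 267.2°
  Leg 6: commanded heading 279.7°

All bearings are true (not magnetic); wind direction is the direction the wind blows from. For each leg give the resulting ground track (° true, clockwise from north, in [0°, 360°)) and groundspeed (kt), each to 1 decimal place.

Leg 1: heading 340.7°; drift +10.6° → track 351.3°, groundspeed 112.6 kt
Leg 2: heading 170.1°; drift -9.6° → track 160.5°, groundspeed 133.8 kt
Leg 3: heading 174.7°; drift -10.1° → track 164.6°, groundspeed 132.1 kt
Leg 4: heading 182.3°; drift -10.6° → track 171.7°, groundspeed 129.2 kt
Leg 5: heading 267.2°; drift -3.4° → track 263.8°, groundspeed 99.9 kt
Leg 6: heading 279.7°; drift -0.5° → track 279.2°, groundspeed 99.0 kt

Leg 1: track=351.3°, groundspeed=112.6 kt
Leg 2: track=160.5°, groundspeed=133.8 kt
Leg 3: track=164.6°, groundspeed=132.1 kt
Leg 4: track=171.7°, groundspeed=129.2 kt
Leg 5: track=263.8°, groundspeed=99.9 kt
Leg 6: track=279.2°, groundspeed=99.0 kt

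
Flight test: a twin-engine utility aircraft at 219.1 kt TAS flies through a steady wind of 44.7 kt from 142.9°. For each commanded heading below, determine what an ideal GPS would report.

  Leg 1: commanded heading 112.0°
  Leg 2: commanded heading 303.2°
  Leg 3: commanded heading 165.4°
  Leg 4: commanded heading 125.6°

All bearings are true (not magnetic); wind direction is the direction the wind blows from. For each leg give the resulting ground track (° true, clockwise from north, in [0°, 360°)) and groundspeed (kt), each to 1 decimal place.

Leg 1: track=104.8°, groundspeed=182.2 kt
Leg 2: track=306.5°, groundspeed=261.6 kt
Leg 3: track=170.9°, groundspeed=178.6 kt
Leg 4: track=121.3°, groundspeed=176.9 kt

Leg 1: heading 112.0°; drift -7.2° → track 104.8°, groundspeed 182.2 kt
Leg 2: heading 303.2°; drift +3.3° → track 306.5°, groundspeed 261.6 kt
Leg 3: heading 165.4°; drift +5.5° → track 170.9°, groundspeed 178.6 kt
Leg 4: heading 125.6°; drift -4.3° → track 121.3°, groundspeed 176.9 kt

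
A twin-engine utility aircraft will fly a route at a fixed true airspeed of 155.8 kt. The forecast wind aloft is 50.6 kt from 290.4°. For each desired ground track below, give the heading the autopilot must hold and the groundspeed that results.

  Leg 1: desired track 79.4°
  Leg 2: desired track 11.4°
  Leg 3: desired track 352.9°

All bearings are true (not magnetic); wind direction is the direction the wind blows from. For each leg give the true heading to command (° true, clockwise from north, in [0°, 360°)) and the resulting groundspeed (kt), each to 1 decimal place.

Leg 1: heading=69.8°, groundspeed=197.0 kt
Leg 2: heading=352.7°, groundspeed=139.7 kt
Leg 3: heading=336.2°, groundspeed=125.8 kt

Leg 1: desired track 79.4°; wind correction -9.6° → command heading 69.8°, groundspeed 197.0 kt
Leg 2: desired track 11.4°; wind correction -18.7° → command heading 352.7°, groundspeed 139.7 kt
Leg 3: desired track 352.9°; wind correction -16.7° → command heading 336.2°, groundspeed 125.8 kt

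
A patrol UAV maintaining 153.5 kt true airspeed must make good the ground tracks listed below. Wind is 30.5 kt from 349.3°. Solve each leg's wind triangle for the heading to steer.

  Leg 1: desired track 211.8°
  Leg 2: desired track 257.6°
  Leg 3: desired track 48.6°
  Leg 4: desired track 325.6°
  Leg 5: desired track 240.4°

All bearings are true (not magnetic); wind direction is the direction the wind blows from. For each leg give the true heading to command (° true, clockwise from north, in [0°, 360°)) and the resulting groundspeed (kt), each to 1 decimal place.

Leg 1: desired track 211.8°; wind correction +7.7° → command heading 219.5°, groundspeed 174.6 kt
Leg 2: desired track 257.6°; wind correction +11.5° → command heading 269.1°, groundspeed 151.3 kt
Leg 3: desired track 48.6°; wind correction -9.8° → command heading 38.8°, groundspeed 135.7 kt
Leg 4: desired track 325.6°; wind correction +4.6° → command heading 330.2°, groundspeed 125.1 kt
Leg 5: desired track 240.4°; wind correction +10.8° → command heading 251.2°, groundspeed 160.6 kt

Leg 1: heading=219.5°, groundspeed=174.6 kt
Leg 2: heading=269.1°, groundspeed=151.3 kt
Leg 3: heading=38.8°, groundspeed=135.7 kt
Leg 4: heading=330.2°, groundspeed=125.1 kt
Leg 5: heading=251.2°, groundspeed=160.6 kt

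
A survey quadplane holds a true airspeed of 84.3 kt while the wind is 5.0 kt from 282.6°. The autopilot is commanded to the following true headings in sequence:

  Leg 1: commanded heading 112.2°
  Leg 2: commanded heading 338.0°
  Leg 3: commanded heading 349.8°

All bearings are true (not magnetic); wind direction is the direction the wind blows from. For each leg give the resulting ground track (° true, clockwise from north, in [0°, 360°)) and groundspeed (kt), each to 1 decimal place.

Leg 1: heading 112.2°; drift -0.5° → track 111.7°, groundspeed 89.2 kt
Leg 2: heading 338.0°; drift +2.9° → track 340.9°, groundspeed 81.6 kt
Leg 3: heading 349.8°; drift +3.2° → track 353.0°, groundspeed 82.5 kt

Leg 1: track=111.7°, groundspeed=89.2 kt
Leg 2: track=340.9°, groundspeed=81.6 kt
Leg 3: track=353.0°, groundspeed=82.5 kt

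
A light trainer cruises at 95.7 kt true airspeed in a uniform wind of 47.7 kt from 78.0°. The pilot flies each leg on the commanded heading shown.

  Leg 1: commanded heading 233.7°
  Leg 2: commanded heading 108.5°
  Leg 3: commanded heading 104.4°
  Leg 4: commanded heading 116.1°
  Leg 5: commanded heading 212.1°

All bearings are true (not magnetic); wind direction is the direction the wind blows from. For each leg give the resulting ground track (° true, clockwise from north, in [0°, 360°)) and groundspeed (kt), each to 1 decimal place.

Leg 1: heading 233.7°; drift +8.0° → track 241.7°, groundspeed 140.6 kt
Leg 2: heading 108.5°; drift +23.9° → track 132.4°, groundspeed 59.7 kt
Leg 3: heading 104.4°; drift +21.8° → track 126.2°, groundspeed 57.1 kt
Leg 4: heading 116.1°; drift +26.8° → track 142.9°, groundspeed 65.2 kt
Leg 5: heading 212.1°; drift +14.9° → track 227.0°, groundspeed 133.4 kt

Leg 1: track=241.7°, groundspeed=140.6 kt
Leg 2: track=132.4°, groundspeed=59.7 kt
Leg 3: track=126.2°, groundspeed=57.1 kt
Leg 4: track=142.9°, groundspeed=65.2 kt
Leg 5: track=227.0°, groundspeed=133.4 kt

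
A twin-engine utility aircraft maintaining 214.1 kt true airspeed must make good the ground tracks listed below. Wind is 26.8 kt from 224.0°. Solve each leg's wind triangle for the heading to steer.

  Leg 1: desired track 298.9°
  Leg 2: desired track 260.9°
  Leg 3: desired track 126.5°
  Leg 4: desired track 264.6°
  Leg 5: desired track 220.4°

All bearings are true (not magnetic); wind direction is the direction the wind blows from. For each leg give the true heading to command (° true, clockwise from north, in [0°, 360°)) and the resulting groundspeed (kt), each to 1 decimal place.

Leg 1: desired track 298.9°; wind correction -6.9° → command heading 292.0°, groundspeed 205.5 kt
Leg 2: desired track 260.9°; wind correction -4.3° → command heading 256.6°, groundspeed 192.1 kt
Leg 3: desired track 126.5°; wind correction +7.1° → command heading 133.6°, groundspeed 215.9 kt
Leg 4: desired track 264.6°; wind correction -4.7° → command heading 259.9°, groundspeed 193.0 kt
Leg 5: desired track 220.4°; wind correction +0.5° → command heading 220.9°, groundspeed 187.3 kt

Leg 1: heading=292.0°, groundspeed=205.5 kt
Leg 2: heading=256.6°, groundspeed=192.1 kt
Leg 3: heading=133.6°, groundspeed=215.9 kt
Leg 4: heading=259.9°, groundspeed=193.0 kt
Leg 5: heading=220.9°, groundspeed=187.3 kt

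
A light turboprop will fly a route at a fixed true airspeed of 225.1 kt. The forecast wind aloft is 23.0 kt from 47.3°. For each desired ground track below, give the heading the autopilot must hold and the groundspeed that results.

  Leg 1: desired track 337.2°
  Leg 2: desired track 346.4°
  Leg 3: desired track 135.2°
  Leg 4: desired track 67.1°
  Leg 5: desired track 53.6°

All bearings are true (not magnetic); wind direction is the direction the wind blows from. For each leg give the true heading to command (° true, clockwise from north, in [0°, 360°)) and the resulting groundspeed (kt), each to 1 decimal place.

Leg 1: heading=342.7°, groundspeed=216.2 kt
Leg 2: heading=351.5°, groundspeed=213.0 kt
Leg 3: heading=129.3°, groundspeed=223.1 kt
Leg 4: heading=65.1°, groundspeed=203.3 kt
Leg 5: heading=53.0°, groundspeed=202.2 kt

Leg 1: desired track 337.2°; wind correction +5.5° → command heading 342.7°, groundspeed 216.2 kt
Leg 2: desired track 346.4°; wind correction +5.1° → command heading 351.5°, groundspeed 213.0 kt
Leg 3: desired track 135.2°; wind correction -5.9° → command heading 129.3°, groundspeed 223.1 kt
Leg 4: desired track 67.1°; wind correction -2.0° → command heading 65.1°, groundspeed 203.3 kt
Leg 5: desired track 53.6°; wind correction -0.6° → command heading 53.0°, groundspeed 202.2 kt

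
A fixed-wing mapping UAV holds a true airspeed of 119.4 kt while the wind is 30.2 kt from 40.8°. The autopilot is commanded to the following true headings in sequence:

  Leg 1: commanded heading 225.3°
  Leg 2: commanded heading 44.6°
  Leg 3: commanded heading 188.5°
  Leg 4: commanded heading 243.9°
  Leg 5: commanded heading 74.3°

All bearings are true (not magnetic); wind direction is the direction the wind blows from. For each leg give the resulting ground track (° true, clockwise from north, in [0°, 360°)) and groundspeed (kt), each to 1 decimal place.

Leg 1: track=224.4°, groundspeed=149.5 kt
Leg 2: track=45.9°, groundspeed=89.3 kt
Leg 3: track=194.9°, groundspeed=145.8 kt
Leg 4: track=239.3°, groundspeed=147.7 kt
Leg 5: track=84.3°, groundspeed=95.7 kt

Leg 1: heading 225.3°; drift -0.9° → track 224.4°, groundspeed 149.5 kt
Leg 2: heading 44.6°; drift +1.3° → track 45.9°, groundspeed 89.3 kt
Leg 3: heading 188.5°; drift +6.4° → track 194.9°, groundspeed 145.8 kt
Leg 4: heading 243.9°; drift -4.6° → track 239.3°, groundspeed 147.7 kt
Leg 5: heading 74.3°; drift +10.0° → track 84.3°, groundspeed 95.7 kt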